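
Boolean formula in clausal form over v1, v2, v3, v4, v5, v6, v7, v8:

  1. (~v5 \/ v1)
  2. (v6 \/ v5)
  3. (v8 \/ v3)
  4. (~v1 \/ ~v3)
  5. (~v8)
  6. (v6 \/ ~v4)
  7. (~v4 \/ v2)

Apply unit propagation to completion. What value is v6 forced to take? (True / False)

(~v8) is a unit clause: v8 = False.
(v8 \/ v3) with v8 = False leaves only v3, so v3 = True.
(~v1 \/ ~v3): since v3 = True, the clause reduces to (~v1). v1 = False.
(v1 \/ ~v5) with v1 = False leaves only ~v5, so v5 = False.
(v6 \/ v5) with v5 = False leaves only v6, so v6 = True.

True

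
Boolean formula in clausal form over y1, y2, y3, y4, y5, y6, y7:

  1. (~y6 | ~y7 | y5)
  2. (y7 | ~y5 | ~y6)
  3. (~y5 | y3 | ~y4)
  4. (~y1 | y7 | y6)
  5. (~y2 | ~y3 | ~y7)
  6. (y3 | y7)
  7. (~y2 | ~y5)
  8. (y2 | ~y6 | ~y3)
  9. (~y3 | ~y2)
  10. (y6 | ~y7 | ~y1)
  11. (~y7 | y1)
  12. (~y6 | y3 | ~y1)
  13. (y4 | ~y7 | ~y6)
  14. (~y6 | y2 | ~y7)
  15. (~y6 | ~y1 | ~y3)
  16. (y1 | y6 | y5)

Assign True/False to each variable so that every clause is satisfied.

y1 = 0, y2 = 0, y3 = 1, y4 = 1, y5 = 1, y6 = 0, y7 = 0

Check each clause:
  1. (y5 | ~y6 | ~y7) — ~y7 is true.
  2. (y7 | ~y6 | ~y5) — ~y6 is true.
  3. (~y4 | ~y5 | y3) — y3 is true.
  4. (~y1 | y7 | y6) — ~y1 is true.
  5. (~y2 | ~y7 | ~y3) — ~y7 is true.
  6. (y7 | y3) — y3 is true.
  7. (~y5 | ~y2) — ~y2 is true.
  8. (~y6 | y2 | ~y3) — ~y6 is true.
  9. (~y2 | ~y3) — ~y2 is true.
  10. (~y1 | ~y7 | y6) — ~y7 is true.
  11. (~y7 | y1) — ~y7 is true.
  12. (~y6 | y3 | ~y1) — ~y6 is true.
  13. (~y7 | y4 | ~y6) — ~y7 is true.
  14. (~y6 | ~y7 | y2) — ~y7 is true.
  15. (~y1 | ~y3 | ~y6) — ~y6 is true.
  16. (y1 | y6 | y5) — y5 is true.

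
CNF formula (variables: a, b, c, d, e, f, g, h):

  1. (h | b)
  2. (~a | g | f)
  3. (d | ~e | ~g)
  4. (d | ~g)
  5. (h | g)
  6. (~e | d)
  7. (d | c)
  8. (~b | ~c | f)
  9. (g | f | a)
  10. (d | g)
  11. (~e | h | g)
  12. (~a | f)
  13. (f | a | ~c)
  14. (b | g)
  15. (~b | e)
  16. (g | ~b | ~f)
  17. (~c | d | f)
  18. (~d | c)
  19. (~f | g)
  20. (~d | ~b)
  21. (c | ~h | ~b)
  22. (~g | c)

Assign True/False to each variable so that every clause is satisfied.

Set a = False and propagate.
Try b = False.
  then h is forced to True.
  then g is forced to True.
  then d is forced to True.
  then c is forced to True.
  then f is forced to True.
e is now unconstrained; take e = False.

a = False, b = False, c = True, d = True, e = False, f = True, g = True, h = True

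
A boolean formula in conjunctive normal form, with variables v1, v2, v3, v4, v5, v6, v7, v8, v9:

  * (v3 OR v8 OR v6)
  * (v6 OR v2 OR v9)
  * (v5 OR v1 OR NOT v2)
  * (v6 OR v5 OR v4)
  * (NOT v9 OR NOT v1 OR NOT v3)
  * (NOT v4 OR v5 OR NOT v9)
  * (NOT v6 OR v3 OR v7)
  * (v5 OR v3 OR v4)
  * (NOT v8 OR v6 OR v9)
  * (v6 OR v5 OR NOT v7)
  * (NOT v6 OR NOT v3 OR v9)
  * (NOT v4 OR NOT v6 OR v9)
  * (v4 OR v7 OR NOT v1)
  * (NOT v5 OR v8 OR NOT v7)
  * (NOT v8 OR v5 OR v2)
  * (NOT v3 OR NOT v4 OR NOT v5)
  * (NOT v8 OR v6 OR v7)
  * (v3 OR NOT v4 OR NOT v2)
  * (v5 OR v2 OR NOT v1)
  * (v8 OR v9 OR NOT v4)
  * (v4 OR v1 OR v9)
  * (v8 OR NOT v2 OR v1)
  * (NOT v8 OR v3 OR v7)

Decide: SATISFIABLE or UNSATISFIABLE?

Branch on v1: take v1 = False.
Try v2 = True.
  then v5 is forced to True.
  then v8 is forced to True.
The remaining clauses are satisfied by v3 = True, v4 = False, v6 = True, v7 = False, v9 = True.
So v1 = F, v2 = T, v3 = T, v4 = F, v5 = T, v6 = T, v7 = F, v8 = T, v9 = T is a satisfying assignment.

SATISFIABLE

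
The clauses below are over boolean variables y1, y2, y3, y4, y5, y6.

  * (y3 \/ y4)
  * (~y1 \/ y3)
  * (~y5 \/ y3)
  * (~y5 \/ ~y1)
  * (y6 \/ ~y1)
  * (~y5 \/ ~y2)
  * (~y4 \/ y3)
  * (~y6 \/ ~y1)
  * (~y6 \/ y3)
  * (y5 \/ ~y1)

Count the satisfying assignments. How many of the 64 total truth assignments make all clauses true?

Case analysis on y1 and y3:
  y1=1, y3=1: a clause becomes empty — 0.
  y1=1, y3=0: a clause becomes empty — 0.
  y1=0, y3=1: y4, y6 free; 3 ways for (y2,y5) × 2^2 = 12.
  y1=0, y3=0: a clause becomes empty — 0.
Total: 0 + 0 + 12 + 0 = 12.

12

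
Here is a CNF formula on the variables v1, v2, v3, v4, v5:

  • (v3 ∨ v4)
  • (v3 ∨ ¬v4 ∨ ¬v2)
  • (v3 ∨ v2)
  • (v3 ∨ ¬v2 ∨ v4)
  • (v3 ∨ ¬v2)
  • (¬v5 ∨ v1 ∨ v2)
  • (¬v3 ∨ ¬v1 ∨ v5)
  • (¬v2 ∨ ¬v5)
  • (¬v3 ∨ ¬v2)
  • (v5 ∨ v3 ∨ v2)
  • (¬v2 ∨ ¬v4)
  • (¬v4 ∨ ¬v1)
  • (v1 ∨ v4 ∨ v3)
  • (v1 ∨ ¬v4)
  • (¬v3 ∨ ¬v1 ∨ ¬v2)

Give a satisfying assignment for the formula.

v1=True, v2=False, v3=True, v4=False, v5=True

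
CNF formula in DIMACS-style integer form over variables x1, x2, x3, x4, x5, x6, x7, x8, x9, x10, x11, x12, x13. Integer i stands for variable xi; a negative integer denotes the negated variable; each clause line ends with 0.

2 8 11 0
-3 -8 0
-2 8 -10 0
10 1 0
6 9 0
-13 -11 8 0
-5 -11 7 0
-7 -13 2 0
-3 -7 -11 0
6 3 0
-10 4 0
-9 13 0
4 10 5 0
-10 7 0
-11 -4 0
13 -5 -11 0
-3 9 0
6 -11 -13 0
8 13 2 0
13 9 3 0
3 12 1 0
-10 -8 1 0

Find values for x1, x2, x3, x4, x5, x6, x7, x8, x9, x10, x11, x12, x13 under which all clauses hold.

x1 = True, x2 = True, x3 = True, x4 = False, x5 = True, x6 = True, x7 = True, x8 = False, x9 = True, x10 = False, x11 = False, x12 = False, x13 = True

Check each clause:
  1. (x11 ∨ x2 ∨ x8) — x2 is true.
  2. (¬x3 ∨ ¬x8) — ¬x8 is true.
  3. (¬x10 ∨ ¬x2 ∨ x8) — ¬x10 is true.
  4. (x1 ∨ x10) — x1 is true.
  5. (x9 ∨ x6) — x9 is true.
  6. (¬x13 ∨ ¬x11 ∨ x8) — ¬x11 is true.
  7. (x7 ∨ ¬x11 ∨ ¬x5) — ¬x11 is true.
  8. (x2 ∨ ¬x13 ∨ ¬x7) — x2 is true.
  9. (¬x3 ∨ ¬x7 ∨ ¬x11) — ¬x11 is true.
  10. (x6 ∨ x3) — x3 is true.
  11. (¬x10 ∨ x4) — ¬x10 is true.
  12. (¬x9 ∨ x13) — x13 is true.
  13. (x5 ∨ x10 ∨ x4) — x5 is true.
  14. (x7 ∨ ¬x10) — ¬x10 is true.
  15. (¬x11 ∨ ¬x4) — ¬x4 is true.
  16. (¬x5 ∨ ¬x11 ∨ x13) — ¬x11 is true.
  17. (¬x3 ∨ x9) — x9 is true.
  18. (¬x13 ∨ ¬x11 ∨ x6) — ¬x11 is true.
  19. (x2 ∨ x8 ∨ x13) — x2 is true.
  20. (x3 ∨ x13 ∨ x9) — x9 is true.
  21. (x3 ∨ x1 ∨ x12) — x1 is true.
  22. (¬x8 ∨ ¬x10 ∨ x1) — ¬x8 is true.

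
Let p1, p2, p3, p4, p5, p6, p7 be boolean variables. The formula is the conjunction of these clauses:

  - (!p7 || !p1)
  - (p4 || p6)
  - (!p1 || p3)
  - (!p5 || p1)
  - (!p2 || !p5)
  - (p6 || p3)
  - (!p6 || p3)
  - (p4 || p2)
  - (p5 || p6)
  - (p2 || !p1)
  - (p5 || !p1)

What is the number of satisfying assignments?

Satisfying assignments:
  p1=0 p2=0 p3=1 p4=1 p5=0 p6=1 p7=0
  p1=0 p2=0 p3=1 p4=1 p5=0 p6=1 p7=1
  p1=0 p2=1 p3=1 p4=0 p5=0 p6=1 p7=0
  p1=0 p2=1 p3=1 p4=0 p5=0 p6=1 p7=1
  p1=0 p2=1 p3=1 p4=1 p5=0 p6=1 p7=0
  p1=0 p2=1 p3=1 p4=1 p5=0 p6=1 p7=1
Count: 6.

6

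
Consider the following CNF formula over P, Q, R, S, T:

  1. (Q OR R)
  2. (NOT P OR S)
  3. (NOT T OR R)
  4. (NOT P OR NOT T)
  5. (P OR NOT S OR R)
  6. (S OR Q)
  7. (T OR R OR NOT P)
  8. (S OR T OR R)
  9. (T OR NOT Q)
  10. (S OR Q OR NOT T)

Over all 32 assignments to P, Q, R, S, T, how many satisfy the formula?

The models are:
  P=F Q=F R=T S=T T=F
  P=F Q=F R=T S=T T=T
  P=F Q=T R=T S=F T=T
  P=F Q=T R=T S=T T=T
  P=T Q=F R=T S=T T=F
That's 5 in total.

5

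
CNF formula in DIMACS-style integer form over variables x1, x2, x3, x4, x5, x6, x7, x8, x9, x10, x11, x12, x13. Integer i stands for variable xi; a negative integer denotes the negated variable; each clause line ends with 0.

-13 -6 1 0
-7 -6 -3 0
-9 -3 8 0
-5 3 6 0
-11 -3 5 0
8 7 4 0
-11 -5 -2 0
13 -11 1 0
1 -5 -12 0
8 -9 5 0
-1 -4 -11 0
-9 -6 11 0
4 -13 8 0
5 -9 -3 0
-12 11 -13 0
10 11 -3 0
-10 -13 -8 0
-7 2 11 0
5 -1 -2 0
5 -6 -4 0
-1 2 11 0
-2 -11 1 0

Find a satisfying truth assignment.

x9 occurs only negated in the remaining clauses — set x9 = False.
Pure literal: x12 appears only negated; assign x12 = False.
Try x1 = True.
Set x2 = True and propagate.
  then x5 is forced to True.
  then x11 is forced to False.
Branch on x3: take x3 = False.
  then x6 is forced to True.
For the remaining variables, x4 = True, x7 = False, x8 = False, x10 = False, x13 = True works.
Every clause has at least one true literal under this assignment.

x1 = True, x2 = True, x3 = False, x4 = True, x5 = True, x6 = True, x7 = False, x8 = False, x9 = False, x10 = False, x11 = False, x12 = False, x13 = True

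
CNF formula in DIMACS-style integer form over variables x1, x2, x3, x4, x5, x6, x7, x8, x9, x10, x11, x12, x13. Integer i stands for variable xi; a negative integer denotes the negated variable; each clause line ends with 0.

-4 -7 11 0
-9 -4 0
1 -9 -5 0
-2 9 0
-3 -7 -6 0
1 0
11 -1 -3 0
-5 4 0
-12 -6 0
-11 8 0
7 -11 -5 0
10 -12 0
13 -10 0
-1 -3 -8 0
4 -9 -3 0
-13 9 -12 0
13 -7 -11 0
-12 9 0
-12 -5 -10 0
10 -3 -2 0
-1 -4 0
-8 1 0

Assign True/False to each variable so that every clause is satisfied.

x1=T, x2=F, x3=F, x4=F, x5=F, x6=F, x7=F, x8=T, x9=T, x10=T, x11=T, x12=T, x13=T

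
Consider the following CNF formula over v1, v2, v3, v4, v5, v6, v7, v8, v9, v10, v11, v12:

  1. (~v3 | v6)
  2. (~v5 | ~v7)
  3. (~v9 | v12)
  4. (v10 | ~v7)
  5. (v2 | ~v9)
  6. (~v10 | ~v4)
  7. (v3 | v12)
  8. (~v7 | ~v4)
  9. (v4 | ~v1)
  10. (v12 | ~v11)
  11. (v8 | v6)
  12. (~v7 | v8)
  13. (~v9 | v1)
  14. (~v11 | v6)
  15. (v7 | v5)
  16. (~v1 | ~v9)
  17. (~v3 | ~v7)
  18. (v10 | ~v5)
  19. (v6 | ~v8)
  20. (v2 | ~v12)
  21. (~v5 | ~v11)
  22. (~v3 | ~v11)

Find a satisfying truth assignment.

v1 = F, v2 = F, v3 = T, v4 = F, v5 = T, v6 = T, v7 = F, v8 = T, v9 = F, v10 = T, v11 = F, v12 = F

v6 occurs only positively in the remaining clauses — set v6 = True.
v9 occurs only negated in the remaining clauses — set v9 = False.
Branch on v1: take v1 = False.
Try v2 = False.
  then v12 is forced to False.
  then v3 is forced to True.
  then v11 is forced to False.
  then v7 is forced to False.
  then v5 is forced to True.
  then v10 is forced to True.
  then v4 is forced to False.
v8 is now unconstrained; take v8 = True.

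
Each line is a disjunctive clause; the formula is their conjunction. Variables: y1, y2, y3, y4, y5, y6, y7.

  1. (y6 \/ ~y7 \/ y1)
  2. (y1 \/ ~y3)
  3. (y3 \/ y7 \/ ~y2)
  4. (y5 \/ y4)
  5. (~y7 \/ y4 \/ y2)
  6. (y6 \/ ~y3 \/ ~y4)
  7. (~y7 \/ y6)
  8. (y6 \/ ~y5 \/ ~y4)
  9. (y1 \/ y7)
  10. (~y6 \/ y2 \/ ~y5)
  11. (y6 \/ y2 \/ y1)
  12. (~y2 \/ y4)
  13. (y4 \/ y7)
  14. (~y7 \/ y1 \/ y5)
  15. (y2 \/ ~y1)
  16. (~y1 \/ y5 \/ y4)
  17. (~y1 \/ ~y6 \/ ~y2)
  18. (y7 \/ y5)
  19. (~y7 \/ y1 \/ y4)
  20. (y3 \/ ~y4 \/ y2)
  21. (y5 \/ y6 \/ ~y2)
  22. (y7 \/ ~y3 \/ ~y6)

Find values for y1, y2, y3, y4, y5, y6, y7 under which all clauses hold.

y1 = F, y2 = T, y3 = F, y4 = T, y5 = T, y6 = T, y7 = T

Check each clause:
  1. (y6 \/ ~y7 \/ y1) — y6 is true.
  2. (y1 \/ ~y3) — ~y3 is true.
  3. (y3 \/ ~y2 \/ y7) — y7 is true.
  4. (y5 \/ y4) — y4 is true.
  5. (y4 \/ y2 \/ ~y7) — y2 is true.
  6. (~y4 \/ ~y3 \/ y6) — ~y3 is true.
  7. (y6 \/ ~y7) — y6 is true.
  8. (~y5 \/ ~y4 \/ y6) — y6 is true.
  9. (y1 \/ y7) — y7 is true.
  10. (y2 \/ ~y5 \/ ~y6) — y2 is true.
  11. (y1 \/ y6 \/ y2) — y2 is true.
  12. (~y2 \/ y4) — y4 is true.
  13. (y4 \/ y7) — y4 is true.
  14. (~y7 \/ y1 \/ y5) — y5 is true.
  15. (y2 \/ ~y1) — y2 is true.
  16. (y5 \/ ~y1 \/ y4) — y4 is true.
  17. (~y1 \/ ~y6 \/ ~y2) — ~y1 is true.
  18. (y5 \/ y7) — y5 is true.
  19. (~y7 \/ y4 \/ y1) — y4 is true.
  20. (y2 \/ ~y4 \/ y3) — y2 is true.
  21. (y5 \/ ~y2 \/ y6) — y5 is true.
  22. (~y3 \/ ~y6 \/ y7) — ~y3 is true.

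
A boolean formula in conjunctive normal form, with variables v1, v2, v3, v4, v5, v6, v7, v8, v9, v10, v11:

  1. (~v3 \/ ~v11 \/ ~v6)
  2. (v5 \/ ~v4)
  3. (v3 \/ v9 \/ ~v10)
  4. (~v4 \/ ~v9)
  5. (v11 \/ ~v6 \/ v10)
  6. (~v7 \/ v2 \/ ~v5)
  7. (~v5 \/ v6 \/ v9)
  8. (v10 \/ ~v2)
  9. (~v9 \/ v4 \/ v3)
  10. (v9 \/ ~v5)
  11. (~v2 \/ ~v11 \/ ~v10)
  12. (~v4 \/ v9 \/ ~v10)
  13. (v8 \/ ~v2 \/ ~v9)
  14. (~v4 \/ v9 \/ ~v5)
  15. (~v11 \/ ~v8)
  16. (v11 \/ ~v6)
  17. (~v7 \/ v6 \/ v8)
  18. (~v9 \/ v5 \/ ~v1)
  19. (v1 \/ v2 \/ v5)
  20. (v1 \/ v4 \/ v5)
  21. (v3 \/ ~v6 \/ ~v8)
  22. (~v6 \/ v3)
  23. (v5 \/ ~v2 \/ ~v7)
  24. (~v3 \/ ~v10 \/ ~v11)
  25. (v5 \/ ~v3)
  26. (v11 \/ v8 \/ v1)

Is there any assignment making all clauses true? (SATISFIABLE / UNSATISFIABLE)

v7 occurs only negated in the remaining clauses — set v7 = False.
Set v1 = False and propagate.
Branch on v2: take v2 = False.
  then v5 is forced to True.
  then v9 is forced to True.
  then v4 is forced to False.
  then v3 is forced to True.
For the remaining variables, v6 = False, v8 = True, v10 = True, v11 = False works.
Every clause has at least one true literal under this assignment.
So v1 = F, v2 = F, v3 = T, v4 = F, v5 = T, v6 = F, v7 = F, v8 = T, v9 = T, v10 = T, v11 = F is a satisfying assignment.

SATISFIABLE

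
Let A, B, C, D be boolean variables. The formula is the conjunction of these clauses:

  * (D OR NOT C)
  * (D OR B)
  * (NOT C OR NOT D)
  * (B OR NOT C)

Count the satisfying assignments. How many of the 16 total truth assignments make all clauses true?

6

Satisfying assignments:
  A=F B=F C=F D=T
  A=F B=T C=F D=F
  A=F B=T C=F D=T
  A=T B=F C=F D=T
  A=T B=T C=F D=F
  A=T B=T C=F D=T
That's 6 in total.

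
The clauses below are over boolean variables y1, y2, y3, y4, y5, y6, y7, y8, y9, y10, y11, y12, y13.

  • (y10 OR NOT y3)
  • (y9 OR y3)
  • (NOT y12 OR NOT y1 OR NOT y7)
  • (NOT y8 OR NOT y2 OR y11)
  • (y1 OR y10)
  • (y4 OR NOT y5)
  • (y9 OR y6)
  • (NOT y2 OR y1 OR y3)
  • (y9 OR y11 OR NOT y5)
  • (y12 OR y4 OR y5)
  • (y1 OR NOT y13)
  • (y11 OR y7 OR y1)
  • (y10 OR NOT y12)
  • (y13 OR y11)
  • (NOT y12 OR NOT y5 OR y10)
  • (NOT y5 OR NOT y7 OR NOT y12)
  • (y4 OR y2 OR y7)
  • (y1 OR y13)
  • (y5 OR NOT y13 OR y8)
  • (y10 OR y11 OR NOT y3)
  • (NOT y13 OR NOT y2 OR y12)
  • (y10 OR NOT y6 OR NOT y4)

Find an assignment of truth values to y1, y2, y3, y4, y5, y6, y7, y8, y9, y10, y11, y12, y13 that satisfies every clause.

y1=T, y2=T, y3=F, y4=T, y5=T, y6=F, y7=F, y8=F, y9=T, y10=T, y11=T, y12=T, y13=F

Check each clause:
  1. (y10 OR NOT y3) — y10 is true.
  2. (y9 OR y3) — y9 is true.
  3. (NOT y12 OR NOT y7 OR NOT y1) — NOT y7 is true.
  4. (y11 OR NOT y2 OR NOT y8) — NOT y8 is true.
  5. (y10 OR y1) — y1 is true.
  6. (NOT y5 OR y4) — y4 is true.
  7. (y6 OR y9) — y9 is true.
  8. (y3 OR y1 OR NOT y2) — y1 is true.
  9. (y9 OR y11 OR NOT y5) — y11 is true.
  10. (y5 OR y4 OR y12) — y4 is true.
  11. (NOT y13 OR y1) — y1 is true.
  12. (y7 OR y1 OR y11) — y1 is true.
  13. (y10 OR NOT y12) — y10 is true.
  14. (y11 OR y13) — y11 is true.
  15. (NOT y12 OR y10 OR NOT y5) — y10 is true.
  16. (NOT y7 OR NOT y5 OR NOT y12) — NOT y7 is true.
  17. (y7 OR y4 OR y2) — y2 is true.
  18. (y1 OR y13) — y1 is true.
  19. (y5 OR NOT y13 OR y8) — NOT y13 is true.
  20. (y11 OR y10 OR NOT y3) — y10 is true.
  21. (NOT y13 OR NOT y2 OR y12) — NOT y13 is true.
  22. (y10 OR NOT y6 OR NOT y4) — y10 is true.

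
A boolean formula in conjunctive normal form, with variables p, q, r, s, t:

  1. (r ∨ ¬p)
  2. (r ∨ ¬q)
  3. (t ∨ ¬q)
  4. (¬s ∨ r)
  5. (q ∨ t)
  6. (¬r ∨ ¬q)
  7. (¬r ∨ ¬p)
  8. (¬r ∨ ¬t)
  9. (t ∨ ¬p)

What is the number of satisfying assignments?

Satisfying assignments:
  p=0 q=0 r=0 s=0 t=1
That's 1 in total.

1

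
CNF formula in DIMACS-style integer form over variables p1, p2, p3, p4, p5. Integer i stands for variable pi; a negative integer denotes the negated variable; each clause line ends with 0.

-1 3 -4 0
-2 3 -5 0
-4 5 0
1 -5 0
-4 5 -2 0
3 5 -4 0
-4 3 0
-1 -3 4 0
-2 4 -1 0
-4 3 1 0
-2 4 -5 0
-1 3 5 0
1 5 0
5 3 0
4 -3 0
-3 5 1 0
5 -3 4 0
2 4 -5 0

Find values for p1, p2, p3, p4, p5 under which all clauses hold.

p1 = T, p2 = T, p3 = T, p4 = T, p5 = T

Check each clause:
  1. (!p4 || p3 || !p1) — p3 is true.
  2. (!p2 || !p5 || p3) — p3 is true.
  3. (p5 || !p4) — p5 is true.
  4. (p1 || !p5) — p1 is true.
  5. (p5 || !p2 || !p4) — p5 is true.
  6. (p5 || !p4 || p3) — p3 is true.
  7. (p3 || !p4) — p3 is true.
  8. (!p1 || !p3 || p4) — p4 is true.
  9. (!p2 || p4 || !p1) — p4 is true.
  10. (p1 || p3 || !p4) — p1 is true.
  11. (!p5 || p4 || !p2) — p4 is true.
  12. (p5 || !p1 || p3) — p3 is true.
  13. (p1 || p5) — p1 is true.
  14. (p5 || p3) — p3 is true.
  15. (!p3 || p4) — p4 is true.
  16. (p1 || !p3 || p5) — p1 is true.
  17. (p4 || p5 || !p3) — p5 is true.
  18. (p2 || !p5 || p4) — p2 is true.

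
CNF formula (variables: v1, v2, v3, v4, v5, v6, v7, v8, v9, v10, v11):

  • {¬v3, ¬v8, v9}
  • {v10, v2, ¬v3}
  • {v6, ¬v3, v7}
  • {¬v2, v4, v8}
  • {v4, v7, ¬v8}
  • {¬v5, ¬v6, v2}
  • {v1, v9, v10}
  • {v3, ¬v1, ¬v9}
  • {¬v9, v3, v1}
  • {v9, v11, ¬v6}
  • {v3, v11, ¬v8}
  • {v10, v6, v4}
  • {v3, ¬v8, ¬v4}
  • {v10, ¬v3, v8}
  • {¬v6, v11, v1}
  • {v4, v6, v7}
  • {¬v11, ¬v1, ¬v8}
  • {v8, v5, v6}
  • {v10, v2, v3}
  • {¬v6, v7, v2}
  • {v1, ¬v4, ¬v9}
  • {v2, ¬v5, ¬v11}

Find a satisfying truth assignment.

v1=1  v2=0  v3=1  v4=0  v5=0  v6=0  v7=1  v8=1  v9=1  v10=1  v11=0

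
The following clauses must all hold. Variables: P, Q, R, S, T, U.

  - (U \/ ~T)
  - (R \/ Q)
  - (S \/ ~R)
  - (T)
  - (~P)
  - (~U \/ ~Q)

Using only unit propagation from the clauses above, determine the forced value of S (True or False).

(T) stands alone — T = True.
(U \/ ~T): since T = True, the clause reduces to (U). U = True.
Unit clause (~P) sets P = False.
(~Q \/ ~U): since U = True, the clause reduces to (~Q). Q = False.
(R \/ Q): since Q = False, the clause reduces to (R). R = True.
(~R \/ S) with R = True leaves only S, so S = True.

True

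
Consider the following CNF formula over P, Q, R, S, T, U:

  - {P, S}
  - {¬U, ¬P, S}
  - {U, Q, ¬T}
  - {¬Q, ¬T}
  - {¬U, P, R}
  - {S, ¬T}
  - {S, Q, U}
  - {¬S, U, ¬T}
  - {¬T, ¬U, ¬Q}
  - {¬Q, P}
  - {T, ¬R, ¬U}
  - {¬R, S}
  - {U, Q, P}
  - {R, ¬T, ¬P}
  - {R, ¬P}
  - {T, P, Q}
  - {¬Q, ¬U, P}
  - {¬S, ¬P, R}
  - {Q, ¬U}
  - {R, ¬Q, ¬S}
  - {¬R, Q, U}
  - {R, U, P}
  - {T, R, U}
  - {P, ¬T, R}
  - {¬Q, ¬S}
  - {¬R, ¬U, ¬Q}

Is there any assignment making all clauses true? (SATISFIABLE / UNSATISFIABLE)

UNSATISFIABLE

U = True:
  propagation gives Q=True, T=False, P=True, S=True; an empty clause results — contradiction.
U = False:
  P = True:
    propagation gives R=True, S=True, T=False, Q=True; an empty clause results — contradiction.
  P = False:
    propagation gives S=True, T=False, Q=False; an empty clause results — contradiction.
Every branch closes, so no satisfying assignment exists.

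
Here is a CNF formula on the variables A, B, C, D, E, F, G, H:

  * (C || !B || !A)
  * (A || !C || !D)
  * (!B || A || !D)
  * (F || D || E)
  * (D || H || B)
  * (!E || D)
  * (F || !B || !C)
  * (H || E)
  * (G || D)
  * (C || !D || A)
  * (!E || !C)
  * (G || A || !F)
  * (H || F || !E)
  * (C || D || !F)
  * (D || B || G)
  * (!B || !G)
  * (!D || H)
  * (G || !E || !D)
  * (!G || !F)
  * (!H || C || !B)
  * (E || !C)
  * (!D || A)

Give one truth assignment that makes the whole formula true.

Set A = True and propagate.
Branch on B: take B = False.
Try C = False.
For the remaining variables, D = True, E = True, F = False, G = True, H = True works.
Every clause has at least one true literal under this assignment.

A = True, B = False, C = False, D = True, E = True, F = False, G = True, H = True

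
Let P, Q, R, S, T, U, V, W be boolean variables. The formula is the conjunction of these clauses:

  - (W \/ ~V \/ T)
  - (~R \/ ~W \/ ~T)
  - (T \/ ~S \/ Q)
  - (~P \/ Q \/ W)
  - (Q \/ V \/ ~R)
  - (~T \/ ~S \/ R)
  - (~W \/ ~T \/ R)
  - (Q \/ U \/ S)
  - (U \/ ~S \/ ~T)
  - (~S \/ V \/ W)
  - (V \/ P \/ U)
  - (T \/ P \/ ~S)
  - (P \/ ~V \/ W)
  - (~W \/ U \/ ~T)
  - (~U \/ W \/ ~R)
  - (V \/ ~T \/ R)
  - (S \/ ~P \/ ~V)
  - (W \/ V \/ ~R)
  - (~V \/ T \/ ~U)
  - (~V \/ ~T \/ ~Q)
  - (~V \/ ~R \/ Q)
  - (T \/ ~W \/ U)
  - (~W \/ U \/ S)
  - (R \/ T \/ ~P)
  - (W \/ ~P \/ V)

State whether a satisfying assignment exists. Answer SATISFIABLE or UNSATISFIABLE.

SATISFIABLE

Try P = True.
Set Q = True and propagate.
Try R = True.
The remaining clauses are satisfied by S = True, T = False, U = True, V = False, W = True.
So P=T, Q=T, R=T, S=T, T=F, U=T, V=F, W=T is a satisfying assignment.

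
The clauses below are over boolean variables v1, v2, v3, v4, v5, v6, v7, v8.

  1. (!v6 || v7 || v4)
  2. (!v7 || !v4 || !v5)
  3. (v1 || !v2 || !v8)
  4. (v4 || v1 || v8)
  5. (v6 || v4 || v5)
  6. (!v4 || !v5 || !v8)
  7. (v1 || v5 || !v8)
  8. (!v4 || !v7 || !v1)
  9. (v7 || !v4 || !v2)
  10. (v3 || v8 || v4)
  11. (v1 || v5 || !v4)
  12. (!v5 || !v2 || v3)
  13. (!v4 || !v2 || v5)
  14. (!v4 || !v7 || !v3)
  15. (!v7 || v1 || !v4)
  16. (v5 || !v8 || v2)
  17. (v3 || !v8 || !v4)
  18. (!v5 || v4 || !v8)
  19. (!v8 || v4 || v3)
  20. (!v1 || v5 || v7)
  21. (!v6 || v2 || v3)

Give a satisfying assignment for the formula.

Try v1 = False.
Set v2 = False and propagate.
Set v3 = True and propagate.
For the remaining variables, v4 = True, v5 = True, v6 = True, v7 = False, v8 = False works.

v1=False  v2=False  v3=True  v4=True  v5=True  v6=True  v7=False  v8=False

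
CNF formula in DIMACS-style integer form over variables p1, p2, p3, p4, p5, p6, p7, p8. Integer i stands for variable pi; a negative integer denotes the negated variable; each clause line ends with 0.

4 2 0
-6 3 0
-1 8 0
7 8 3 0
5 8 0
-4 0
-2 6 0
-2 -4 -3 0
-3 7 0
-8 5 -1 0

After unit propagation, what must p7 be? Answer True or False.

True

(~p4) stands alone — p4 = False.
(p4 | p2) with p4 = False leaves only p2, so p2 = True.
(~p2 | p6): since p2 = True, the clause reduces to (p6). p6 = True.
From (p3 | ~p6) and p6 = True: p3 = True.
From (p7 | ~p3) and p3 = True: p7 = True.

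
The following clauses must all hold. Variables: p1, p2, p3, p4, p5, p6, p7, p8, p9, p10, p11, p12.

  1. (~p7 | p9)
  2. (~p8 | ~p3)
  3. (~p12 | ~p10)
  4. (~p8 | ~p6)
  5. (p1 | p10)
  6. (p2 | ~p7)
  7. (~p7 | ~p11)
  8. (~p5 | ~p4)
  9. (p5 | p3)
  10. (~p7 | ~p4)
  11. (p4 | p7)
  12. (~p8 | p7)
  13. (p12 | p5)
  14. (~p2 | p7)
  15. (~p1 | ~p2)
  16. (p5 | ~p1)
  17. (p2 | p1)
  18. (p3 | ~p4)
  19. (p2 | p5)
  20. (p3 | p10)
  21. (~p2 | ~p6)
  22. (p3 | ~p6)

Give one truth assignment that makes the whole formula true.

p6 occurs only negated in the remaining clauses — set p6 = False.
p9 occurs only positively in the remaining clauses — set p9 = True.
Set p1 = False and propagate.
  then p10 is forced to True.
  then p12 is forced to False.
  then p5 is forced to True.
  then p4 is forced to False.
  then p7 is forced to True.
  then p2 is forced to True.
  then p11 is forced to False.
Branch on p3: take p3 = False.
p8 is now unconstrained; take p8 = True.
Check each clause:
  1. (~p7 | p9) — p9 is true.
  2. (~p8 | ~p3) — ~p3 is true.
  3. (~p10 | ~p12) — ~p12 is true.
  4. (~p8 | ~p6) — ~p6 is true.
  5. (p10 | p1) — p10 is true.
  6. (p2 | ~p7) — p2 is true.
  7. (~p11 | ~p7) — ~p11 is true.
  8. (~p4 | ~p5) — ~p4 is true.
  9. (p5 | p3) — p5 is true.
  10. (~p4 | ~p7) — ~p4 is true.
  11. (p7 | p4) — p7 is true.
  12. (p7 | ~p8) — p7 is true.
  13. (p12 | p5) — p5 is true.
  14. (~p2 | p7) — p7 is true.
  15. (~p2 | ~p1) — ~p1 is true.
  16. (~p1 | p5) — p5 is true.
  17. (p1 | p2) — p2 is true.
  18. (~p4 | p3) — ~p4 is true.
  19. (p5 | p2) — p2 is true.
  20. (p3 | p10) — p10 is true.
  21. (~p2 | ~p6) — ~p6 is true.
  22. (~p6 | p3) — ~p6 is true.

p1=False, p2=True, p3=False, p4=False, p5=True, p6=False, p7=True, p8=True, p9=True, p10=True, p11=False, p12=False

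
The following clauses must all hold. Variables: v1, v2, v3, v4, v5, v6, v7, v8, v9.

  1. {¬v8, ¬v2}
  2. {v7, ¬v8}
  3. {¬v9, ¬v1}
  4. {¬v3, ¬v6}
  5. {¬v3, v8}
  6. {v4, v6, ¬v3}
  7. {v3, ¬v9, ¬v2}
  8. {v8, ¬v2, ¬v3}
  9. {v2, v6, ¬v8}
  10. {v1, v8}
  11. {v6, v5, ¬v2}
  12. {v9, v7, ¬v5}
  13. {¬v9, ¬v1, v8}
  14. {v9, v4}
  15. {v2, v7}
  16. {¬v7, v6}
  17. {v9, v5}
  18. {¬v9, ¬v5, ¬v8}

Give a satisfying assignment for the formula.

Pure literal: v4 appears only positively; assign v4 = True.
Set v1 = True and propagate.
  then v9 is forced to False.
  then v5 is forced to True.
  then v7 is forced to True.
  then v6 is forced to True.
  then v3 is forced to False.
For the remaining variables, v2 = False, v8 = False works.

v1=T, v2=F, v3=F, v4=T, v5=T, v6=T, v7=T, v8=F, v9=F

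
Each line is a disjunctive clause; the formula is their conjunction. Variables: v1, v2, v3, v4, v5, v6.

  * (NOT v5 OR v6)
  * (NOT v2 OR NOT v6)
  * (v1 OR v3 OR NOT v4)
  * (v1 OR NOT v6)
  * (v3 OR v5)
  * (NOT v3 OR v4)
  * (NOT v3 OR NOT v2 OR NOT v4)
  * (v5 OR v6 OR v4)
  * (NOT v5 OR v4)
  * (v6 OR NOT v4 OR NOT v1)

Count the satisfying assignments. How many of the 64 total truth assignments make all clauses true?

The models are:
  v1=F v2=F v3=T v4=T v5=F v6=F
  v1=T v2=F v3=F v4=T v5=T v6=T
  v1=T v2=F v3=T v4=T v5=F v6=T
  v1=T v2=F v3=T v4=T v5=T v6=T
That's 4 in total.

4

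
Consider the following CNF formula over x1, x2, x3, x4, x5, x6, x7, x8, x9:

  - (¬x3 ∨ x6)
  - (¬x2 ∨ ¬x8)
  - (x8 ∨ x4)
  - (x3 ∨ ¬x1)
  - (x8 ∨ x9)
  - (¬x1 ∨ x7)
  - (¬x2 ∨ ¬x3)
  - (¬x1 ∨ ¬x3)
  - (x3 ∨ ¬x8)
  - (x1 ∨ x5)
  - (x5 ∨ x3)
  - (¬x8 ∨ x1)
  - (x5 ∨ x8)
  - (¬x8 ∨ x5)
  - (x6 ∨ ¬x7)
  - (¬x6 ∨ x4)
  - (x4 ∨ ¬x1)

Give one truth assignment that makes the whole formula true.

x1=F, x2=F, x3=F, x4=T, x5=T, x6=T, x7=T, x8=F, x9=T

Pure literal: x2 appears only negated; assign x2 = False.
x4 occurs only positively in the remaining clauses — set x4 = True.
Try x1 = False.
  then x5 is forced to True.
  then x8 is forced to False.
  then x9 is forced to True.
The remaining clauses are satisfied by x3 = False, x6 = True, x7 = True.
Every clause has at least one true literal under this assignment.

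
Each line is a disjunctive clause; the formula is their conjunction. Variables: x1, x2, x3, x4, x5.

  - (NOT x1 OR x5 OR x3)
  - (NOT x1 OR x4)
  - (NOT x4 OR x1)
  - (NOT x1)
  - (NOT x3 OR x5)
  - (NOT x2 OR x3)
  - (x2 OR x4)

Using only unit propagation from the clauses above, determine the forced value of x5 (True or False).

(NOT x1) stands alone — x1 = False.
(x1 OR NOT x4): since x1 = False, the clause reduces to (NOT x4). x4 = False.
(x2 OR x4): since x4 = False, the clause reduces to (x2). x2 = True.
In (NOT x2 OR x3), NOT x2 is now false; x3 must hold, so x3 = True.
From (NOT x3 OR x5) and x3 = True: x5 = True.

True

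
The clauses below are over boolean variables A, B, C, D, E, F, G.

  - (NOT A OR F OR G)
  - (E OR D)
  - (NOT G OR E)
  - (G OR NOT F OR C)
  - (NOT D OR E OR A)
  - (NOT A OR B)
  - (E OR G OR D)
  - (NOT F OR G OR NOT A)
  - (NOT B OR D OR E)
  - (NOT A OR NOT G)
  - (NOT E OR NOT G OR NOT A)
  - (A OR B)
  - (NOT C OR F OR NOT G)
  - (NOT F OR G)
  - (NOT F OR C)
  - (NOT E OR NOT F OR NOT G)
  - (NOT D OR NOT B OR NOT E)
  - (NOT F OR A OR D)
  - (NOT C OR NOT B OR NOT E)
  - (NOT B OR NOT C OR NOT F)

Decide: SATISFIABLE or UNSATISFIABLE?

Try A = False.
  then B is forced to True.
Try C = False.
  then F is forced to False.
The remaining clauses are satisfied by D = False, E = True, G = False.
Every clause has at least one true literal under this assignment.
So A = False  B = True  C = False  D = False  E = True  F = False  G = False is a satisfying assignment.

SATISFIABLE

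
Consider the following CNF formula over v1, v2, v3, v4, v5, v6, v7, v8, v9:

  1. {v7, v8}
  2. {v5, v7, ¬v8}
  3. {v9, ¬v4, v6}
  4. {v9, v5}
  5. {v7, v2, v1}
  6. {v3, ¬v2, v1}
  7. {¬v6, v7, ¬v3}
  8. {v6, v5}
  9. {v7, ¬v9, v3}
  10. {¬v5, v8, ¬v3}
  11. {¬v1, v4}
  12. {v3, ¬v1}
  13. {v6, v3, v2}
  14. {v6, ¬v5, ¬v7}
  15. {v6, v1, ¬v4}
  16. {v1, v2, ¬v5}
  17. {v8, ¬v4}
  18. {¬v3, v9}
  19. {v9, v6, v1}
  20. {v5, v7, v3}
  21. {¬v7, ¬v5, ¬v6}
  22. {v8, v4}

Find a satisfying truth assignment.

v1=T, v2=F, v3=T, v4=T, v5=T, v6=F, v7=F, v8=T, v9=T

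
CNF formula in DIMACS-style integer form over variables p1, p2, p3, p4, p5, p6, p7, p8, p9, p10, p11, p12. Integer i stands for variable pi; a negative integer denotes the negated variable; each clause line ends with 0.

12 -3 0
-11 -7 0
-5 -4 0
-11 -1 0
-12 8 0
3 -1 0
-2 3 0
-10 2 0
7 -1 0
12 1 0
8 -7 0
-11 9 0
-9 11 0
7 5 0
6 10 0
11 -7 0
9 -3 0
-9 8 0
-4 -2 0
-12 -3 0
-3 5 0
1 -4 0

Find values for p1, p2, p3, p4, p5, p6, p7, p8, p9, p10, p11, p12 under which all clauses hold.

p4 occurs only negated in the remaining clauses — set p4 = False.
Pure literal: p6 appears only positively; assign p6 = True.
Set p1 = False and propagate.
  then p12 is forced to True.
  then p8 is forced to True.
  then p3 is forced to False.
  then p2 is forced to False.
  then p10 is forced to False.
Branch on p5: take p5 = True.
Try p7 = False.
For the remaining variables, p9 = True, p11 = True works.

p1=False, p2=False, p3=False, p4=False, p5=True, p6=True, p7=False, p8=True, p9=True, p10=False, p11=True, p12=True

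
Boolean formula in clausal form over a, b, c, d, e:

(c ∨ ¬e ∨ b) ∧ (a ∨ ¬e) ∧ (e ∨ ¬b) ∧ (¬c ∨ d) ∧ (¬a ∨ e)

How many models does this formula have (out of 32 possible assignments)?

Case analysis on e and a:
  e=T, a=T: remaining (b,c,d) ∈ {(F,T,T); (T,F,F); (T,F,T); (T,T,T)} — 4.
  e=T, a=F: a clause becomes empty — 0.
  e=F, a=T: a clause becomes empty — 0.
  e=F, a=F: remaining (b,c,d) ∈ {(F,F,F); (F,F,T); (F,T,T)} — 3.
Total: 4 + 0 + 0 + 3 = 7.

7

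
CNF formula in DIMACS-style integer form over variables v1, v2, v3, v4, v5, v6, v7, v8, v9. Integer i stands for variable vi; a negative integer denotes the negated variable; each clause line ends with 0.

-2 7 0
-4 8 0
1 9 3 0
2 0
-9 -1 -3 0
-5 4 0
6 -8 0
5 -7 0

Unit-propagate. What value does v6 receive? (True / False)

(v2) is a unit clause: v2 = True.
In (¬v2 ∨ v7), ¬v2 is now false; v7 must hold, so v7 = True.
In (¬v7 ∨ v5), ¬v7 is now false; v5 must hold, so v5 = True.
From (v4 ∨ ¬v5) and v5 = True: v4 = True.
(¬v4 ∨ v8): since v4 = True, the clause reduces to (v8). v8 = True.
From (¬v8 ∨ v6) and v8 = True: v6 = True.

True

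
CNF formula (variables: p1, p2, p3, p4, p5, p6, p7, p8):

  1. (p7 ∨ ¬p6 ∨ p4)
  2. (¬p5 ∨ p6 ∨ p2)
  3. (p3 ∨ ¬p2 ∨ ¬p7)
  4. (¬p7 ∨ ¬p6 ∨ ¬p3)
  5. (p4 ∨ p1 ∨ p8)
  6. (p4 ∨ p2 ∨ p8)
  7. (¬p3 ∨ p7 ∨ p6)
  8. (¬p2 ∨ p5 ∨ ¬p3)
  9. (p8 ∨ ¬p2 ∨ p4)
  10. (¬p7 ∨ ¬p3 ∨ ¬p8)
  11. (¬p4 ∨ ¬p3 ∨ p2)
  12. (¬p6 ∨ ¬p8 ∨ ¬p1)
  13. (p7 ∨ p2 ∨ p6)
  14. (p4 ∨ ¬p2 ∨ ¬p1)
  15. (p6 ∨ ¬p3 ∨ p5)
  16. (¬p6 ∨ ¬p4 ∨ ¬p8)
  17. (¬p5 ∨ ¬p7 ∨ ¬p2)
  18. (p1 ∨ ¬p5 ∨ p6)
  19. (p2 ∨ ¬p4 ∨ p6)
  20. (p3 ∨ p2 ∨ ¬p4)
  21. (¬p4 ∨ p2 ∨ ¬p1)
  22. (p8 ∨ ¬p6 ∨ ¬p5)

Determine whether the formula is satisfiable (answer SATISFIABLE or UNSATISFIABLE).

Set p1 = True and propagate.
Set p2 = True and propagate.
  then p4 is forced to True.
Set p3 = False and propagate.
  then p7 is forced to False.
For the remaining variables, p5 = False, p6 = False, p8 = False works.
So p1 = True, p2 = True, p3 = False, p4 = True, p5 = False, p6 = False, p7 = False, p8 = False is a satisfying assignment.

SATISFIABLE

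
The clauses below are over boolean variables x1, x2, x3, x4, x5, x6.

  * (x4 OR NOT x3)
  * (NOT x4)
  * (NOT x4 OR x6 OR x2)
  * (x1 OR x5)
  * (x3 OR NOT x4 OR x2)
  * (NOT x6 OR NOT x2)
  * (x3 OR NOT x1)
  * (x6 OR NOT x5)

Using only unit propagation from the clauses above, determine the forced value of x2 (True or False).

False

Unit clause (NOT x4) sets x4 = False.
In (x4 OR NOT x3), x4 is now false; NOT x3 must hold, so x3 = False.
In (NOT x1 OR x3), x3 is now false; NOT x1 must hold, so x1 = False.
From (x1 OR x5) and x1 = False: x5 = True.
From (NOT x5 OR x6) and x5 = True: x6 = True.
(NOT x2 OR NOT x6) with x6 = True leaves only NOT x2, so x2 = False.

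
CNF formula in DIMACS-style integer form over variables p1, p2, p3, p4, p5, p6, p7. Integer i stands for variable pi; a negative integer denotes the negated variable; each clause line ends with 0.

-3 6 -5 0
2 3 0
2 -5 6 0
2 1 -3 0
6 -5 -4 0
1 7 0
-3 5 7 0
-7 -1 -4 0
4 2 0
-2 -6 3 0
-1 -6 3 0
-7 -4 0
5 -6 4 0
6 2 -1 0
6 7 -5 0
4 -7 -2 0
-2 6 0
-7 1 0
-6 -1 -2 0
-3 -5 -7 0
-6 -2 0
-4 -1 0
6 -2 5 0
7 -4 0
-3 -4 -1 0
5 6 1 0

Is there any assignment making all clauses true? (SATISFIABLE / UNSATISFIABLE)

UNSATISFIABLE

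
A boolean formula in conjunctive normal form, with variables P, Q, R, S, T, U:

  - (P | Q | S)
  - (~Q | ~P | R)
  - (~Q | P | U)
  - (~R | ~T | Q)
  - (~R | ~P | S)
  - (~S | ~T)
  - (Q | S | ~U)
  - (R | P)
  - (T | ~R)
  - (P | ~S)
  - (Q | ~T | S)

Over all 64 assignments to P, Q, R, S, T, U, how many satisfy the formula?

4

The models are:
  P=F Q=T R=T S=F T=T U=T
  P=T Q=F R=F S=F T=F U=F
  P=T Q=F R=F S=T T=F U=F
  P=T Q=F R=F S=T T=F U=T
Count: 4.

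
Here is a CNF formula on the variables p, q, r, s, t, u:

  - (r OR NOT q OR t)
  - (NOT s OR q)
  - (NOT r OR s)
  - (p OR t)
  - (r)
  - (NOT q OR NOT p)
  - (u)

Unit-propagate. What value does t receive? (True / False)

True

Unit clause (r) sets r = True.
(NOT r OR s): since r = True, the clause reduces to (s). s = True.
(q OR NOT s) with s = True leaves only q, so q = True.
From (NOT p OR NOT q) and q = True: p = False.
In (p OR t), p is now false; t must hold, so t = True.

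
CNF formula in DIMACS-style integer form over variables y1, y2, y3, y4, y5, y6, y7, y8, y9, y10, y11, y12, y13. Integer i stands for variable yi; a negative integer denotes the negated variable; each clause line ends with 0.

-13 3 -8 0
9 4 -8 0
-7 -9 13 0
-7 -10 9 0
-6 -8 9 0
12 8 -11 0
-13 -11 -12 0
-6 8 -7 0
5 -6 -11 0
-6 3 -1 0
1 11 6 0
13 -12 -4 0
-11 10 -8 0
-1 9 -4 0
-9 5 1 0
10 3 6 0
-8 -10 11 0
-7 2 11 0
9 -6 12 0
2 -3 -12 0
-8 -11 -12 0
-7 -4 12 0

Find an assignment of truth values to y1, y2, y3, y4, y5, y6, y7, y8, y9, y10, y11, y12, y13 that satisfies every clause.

y1 = 1, y2 = 1, y3 = 0, y4 = 0, y5 = 0, y6 = 0, y7 = 1, y8 = 0, y9 = 1, y10 = 1, y11 = 0, y12 = 0, y13 = 1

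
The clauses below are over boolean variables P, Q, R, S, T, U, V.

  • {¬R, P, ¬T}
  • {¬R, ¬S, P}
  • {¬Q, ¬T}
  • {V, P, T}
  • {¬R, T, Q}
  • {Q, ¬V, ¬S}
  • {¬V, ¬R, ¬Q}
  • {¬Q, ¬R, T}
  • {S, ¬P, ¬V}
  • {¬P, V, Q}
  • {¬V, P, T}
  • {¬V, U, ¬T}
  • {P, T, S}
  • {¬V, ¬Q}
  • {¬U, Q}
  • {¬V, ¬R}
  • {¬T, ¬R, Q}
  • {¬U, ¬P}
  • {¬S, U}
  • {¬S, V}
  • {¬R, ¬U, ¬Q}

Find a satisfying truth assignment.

P = F, Q = F, R = F, S = F, T = T, U = F, V = F

Check each clause:
  1. {¬R, P, ¬T} — ¬R is true.
  2. {¬S, P, ¬R} — ¬S is true.
  3. {¬Q, ¬T} — ¬Q is true.
  4. {T, P, V} — T is true.
  5. {T, Q, ¬R} — ¬R is true.
  6. {Q, ¬S, ¬V} — ¬V is true.
  7. {¬R, ¬Q, ¬V} — ¬V is true.
  8. {¬Q, T, ¬R} — ¬R is true.
  9. {S, ¬P, ¬V} — ¬V is true.
  10. {V, ¬P, Q} — ¬P is true.
  11. {P, T, ¬V} — ¬V is true.
  12. {¬V, U, ¬T} — ¬V is true.
  13. {S, T, P} — T is true.
  14. {¬Q, ¬V} — ¬V is true.
  15. {¬U, Q} — ¬U is true.
  16. {¬R, ¬V} — ¬V is true.
  17. {¬T, Q, ¬R} — ¬R is true.
  18. {¬P, ¬U} — ¬U is true.
  19. {U, ¬S} — ¬S is true.
  20. {V, ¬S} — ¬S is true.
  21. {¬U, ¬Q, ¬R} — ¬U is true.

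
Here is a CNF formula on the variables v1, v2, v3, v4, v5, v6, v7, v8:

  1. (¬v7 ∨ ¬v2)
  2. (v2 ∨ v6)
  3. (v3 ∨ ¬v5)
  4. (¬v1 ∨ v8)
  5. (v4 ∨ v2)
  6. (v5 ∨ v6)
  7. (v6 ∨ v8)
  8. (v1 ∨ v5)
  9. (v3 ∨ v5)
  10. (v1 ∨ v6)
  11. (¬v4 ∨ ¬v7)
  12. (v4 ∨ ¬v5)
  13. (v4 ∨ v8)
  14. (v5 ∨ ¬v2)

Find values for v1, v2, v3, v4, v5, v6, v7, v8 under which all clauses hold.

v1 = 1, v2 = 0, v3 = 1, v4 = 1, v5 = 0, v6 = 1, v7 = 0, v8 = 1

v3 occurs only positively in the remaining clauses — set v3 = True.
v6 occurs only positively in the remaining clauses — set v6 = True.
Branch on v1: take v1 = True.
  then v8 is forced to True.
Try v2 = False.
  then v4 is forced to True.
  then v7 is forced to False.
v5 is now unconstrained; take v5 = False.
Every clause has at least one true literal under this assignment.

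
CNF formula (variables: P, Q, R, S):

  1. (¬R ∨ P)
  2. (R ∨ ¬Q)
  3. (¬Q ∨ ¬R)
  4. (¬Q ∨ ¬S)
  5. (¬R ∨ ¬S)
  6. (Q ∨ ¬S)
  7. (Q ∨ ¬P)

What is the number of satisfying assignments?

1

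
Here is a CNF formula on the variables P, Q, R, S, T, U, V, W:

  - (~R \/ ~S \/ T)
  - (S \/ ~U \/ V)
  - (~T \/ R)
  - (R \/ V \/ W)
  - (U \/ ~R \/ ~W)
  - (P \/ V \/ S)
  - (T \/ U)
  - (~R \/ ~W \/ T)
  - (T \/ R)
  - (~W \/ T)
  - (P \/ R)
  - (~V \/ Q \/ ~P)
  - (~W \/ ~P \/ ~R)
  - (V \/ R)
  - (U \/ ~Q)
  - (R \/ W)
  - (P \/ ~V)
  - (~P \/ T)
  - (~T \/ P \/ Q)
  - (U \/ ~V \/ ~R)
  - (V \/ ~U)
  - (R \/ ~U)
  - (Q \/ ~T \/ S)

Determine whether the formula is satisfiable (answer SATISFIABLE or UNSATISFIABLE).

Try P = True.
  then T is forced to True.
  then R is forced to True.
  then W is forced to False.
Set Q = True and propagate.
  then U is forced to True.
  then V is forced to True.
S is now unconstrained; take S = False.
So P=T, Q=T, R=T, S=F, T=T, U=T, V=T, W=F is a satisfying assignment.

SATISFIABLE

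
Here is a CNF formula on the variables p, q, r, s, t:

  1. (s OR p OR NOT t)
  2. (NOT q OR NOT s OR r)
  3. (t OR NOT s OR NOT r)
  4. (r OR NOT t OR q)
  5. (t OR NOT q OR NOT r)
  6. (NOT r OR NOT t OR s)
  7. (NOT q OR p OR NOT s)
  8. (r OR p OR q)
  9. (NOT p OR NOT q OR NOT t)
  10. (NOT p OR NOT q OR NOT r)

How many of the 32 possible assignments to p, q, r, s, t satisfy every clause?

8

The models are:
  p=0 q=0 r=1 s=0 t=0
  p=0 q=0 r=1 s=1 t=1
  p=0 q=1 r=0 s=0 t=0
  p=1 q=0 r=0 s=0 t=0
  p=1 q=0 r=0 s=1 t=0
  p=1 q=0 r=1 s=0 t=0
  p=1 q=0 r=1 s=1 t=1
  p=1 q=1 r=0 s=0 t=0
That's 8 in total.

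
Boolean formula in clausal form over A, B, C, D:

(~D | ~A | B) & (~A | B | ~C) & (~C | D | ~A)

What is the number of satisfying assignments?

12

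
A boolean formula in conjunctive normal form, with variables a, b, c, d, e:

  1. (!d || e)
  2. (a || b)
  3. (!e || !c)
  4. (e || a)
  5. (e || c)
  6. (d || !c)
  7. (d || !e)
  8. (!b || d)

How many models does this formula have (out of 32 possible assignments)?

3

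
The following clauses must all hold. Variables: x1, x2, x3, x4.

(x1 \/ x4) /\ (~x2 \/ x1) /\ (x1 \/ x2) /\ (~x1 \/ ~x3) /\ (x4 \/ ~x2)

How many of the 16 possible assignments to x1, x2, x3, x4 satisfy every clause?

3

The models are:
  x1=1 x2=0 x3=0 x4=0
  x1=1 x2=0 x3=0 x4=1
  x1=1 x2=1 x3=0 x4=1
Count: 3.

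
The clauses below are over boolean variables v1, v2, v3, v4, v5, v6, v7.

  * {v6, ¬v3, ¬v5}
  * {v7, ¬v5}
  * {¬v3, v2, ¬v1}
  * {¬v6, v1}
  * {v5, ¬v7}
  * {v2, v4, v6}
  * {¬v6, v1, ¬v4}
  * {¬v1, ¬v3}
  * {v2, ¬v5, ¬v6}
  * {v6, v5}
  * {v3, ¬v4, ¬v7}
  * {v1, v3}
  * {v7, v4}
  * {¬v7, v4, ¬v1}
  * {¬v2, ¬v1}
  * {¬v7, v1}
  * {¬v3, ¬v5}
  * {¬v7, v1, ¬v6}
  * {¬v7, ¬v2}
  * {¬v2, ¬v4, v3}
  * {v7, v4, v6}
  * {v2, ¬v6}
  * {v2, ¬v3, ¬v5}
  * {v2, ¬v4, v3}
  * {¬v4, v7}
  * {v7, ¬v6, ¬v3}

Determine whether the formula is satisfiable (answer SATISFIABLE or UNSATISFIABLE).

UNSATISFIABLE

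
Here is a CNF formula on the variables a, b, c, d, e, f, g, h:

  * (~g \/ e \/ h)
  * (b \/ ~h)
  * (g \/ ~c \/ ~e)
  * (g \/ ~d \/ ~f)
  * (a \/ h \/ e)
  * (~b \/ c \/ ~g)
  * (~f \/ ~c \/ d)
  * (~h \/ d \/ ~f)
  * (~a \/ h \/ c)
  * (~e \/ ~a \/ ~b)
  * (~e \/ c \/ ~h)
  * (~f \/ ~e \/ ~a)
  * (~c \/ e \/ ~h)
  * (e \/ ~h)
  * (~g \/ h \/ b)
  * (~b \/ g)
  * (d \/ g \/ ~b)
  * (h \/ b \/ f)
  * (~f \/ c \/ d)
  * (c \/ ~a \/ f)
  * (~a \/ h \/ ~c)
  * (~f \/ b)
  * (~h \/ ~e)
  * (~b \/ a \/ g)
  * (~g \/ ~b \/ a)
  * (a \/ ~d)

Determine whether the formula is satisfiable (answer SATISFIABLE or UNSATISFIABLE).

UNSATISFIABLE

h = True:
  propagation gives b=True, e=True; an empty clause results — contradiction.
h = False:
  a = True:
    propagation gives c=True; an empty clause results — contradiction.
  a = False:
    b = True:
      propagation gives g=True; contradiction.
    b = False:
      propagation gives g=False, c=False, f=True; contradiction.
Every branch closes, so no satisfying assignment exists.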